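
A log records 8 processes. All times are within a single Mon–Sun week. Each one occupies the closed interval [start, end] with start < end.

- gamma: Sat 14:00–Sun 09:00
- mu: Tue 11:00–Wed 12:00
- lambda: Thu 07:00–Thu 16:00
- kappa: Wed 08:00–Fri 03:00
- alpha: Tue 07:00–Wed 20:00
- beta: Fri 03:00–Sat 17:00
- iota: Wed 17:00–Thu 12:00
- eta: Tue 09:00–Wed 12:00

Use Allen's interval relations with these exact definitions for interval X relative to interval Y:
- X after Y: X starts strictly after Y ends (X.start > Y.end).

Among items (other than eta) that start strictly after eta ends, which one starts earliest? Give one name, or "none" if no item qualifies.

iota

Target eta = [Tue 09:00, Wed 12:00].
alpha [Tue 07:00, Wed 20:00] → contains → excluded.
beta [Fri 03:00, Sat 17:00] → after → candidate.
gamma [Sat 14:00, Sun 09:00] → after → candidate.
iota [Wed 17:00, Thu 12:00] → after → candidate.
kappa [Wed 08:00, Fri 03:00] → overlapped-by → excluded.
lambda [Thu 07:00, Thu 16:00] → after → candidate.
mu [Tue 11:00, Wed 12:00] → finishes → excluded.
Among candidates, earliest start is Wed 17:00 → iota.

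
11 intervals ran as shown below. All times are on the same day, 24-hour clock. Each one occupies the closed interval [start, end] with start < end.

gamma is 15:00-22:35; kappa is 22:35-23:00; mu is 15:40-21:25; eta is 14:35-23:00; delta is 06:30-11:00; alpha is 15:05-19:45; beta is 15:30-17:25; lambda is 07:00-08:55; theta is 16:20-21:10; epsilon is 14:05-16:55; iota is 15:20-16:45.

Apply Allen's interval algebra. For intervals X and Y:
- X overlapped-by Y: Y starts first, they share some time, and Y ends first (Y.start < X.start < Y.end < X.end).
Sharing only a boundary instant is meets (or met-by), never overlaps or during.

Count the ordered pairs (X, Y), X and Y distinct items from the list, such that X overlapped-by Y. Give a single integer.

Checking all 110 ordered pairs for relation 'overlapped-by'; matching pairs in alphabetical order:
(alpha, epsilon): alpha overlapped-by epsilon ✓
(beta, epsilon): beta overlapped-by epsilon ✓
(beta, iota): beta overlapped-by iota ✓
(eta, epsilon): eta overlapped-by epsilon ✓
(gamma, epsilon): gamma overlapped-by epsilon ✓
(mu, alpha): mu overlapped-by alpha ✓
(mu, beta): mu overlapped-by beta ✓
(mu, epsilon): mu overlapped-by epsilon ✓
(mu, iota): mu overlapped-by iota ✓
(theta, alpha): theta overlapped-by alpha ✓
(theta, beta): theta overlapped-by beta ✓
(theta, epsilon): theta overlapped-by epsilon ✓
(theta, iota): theta overlapped-by iota ✓
Count: 13.

13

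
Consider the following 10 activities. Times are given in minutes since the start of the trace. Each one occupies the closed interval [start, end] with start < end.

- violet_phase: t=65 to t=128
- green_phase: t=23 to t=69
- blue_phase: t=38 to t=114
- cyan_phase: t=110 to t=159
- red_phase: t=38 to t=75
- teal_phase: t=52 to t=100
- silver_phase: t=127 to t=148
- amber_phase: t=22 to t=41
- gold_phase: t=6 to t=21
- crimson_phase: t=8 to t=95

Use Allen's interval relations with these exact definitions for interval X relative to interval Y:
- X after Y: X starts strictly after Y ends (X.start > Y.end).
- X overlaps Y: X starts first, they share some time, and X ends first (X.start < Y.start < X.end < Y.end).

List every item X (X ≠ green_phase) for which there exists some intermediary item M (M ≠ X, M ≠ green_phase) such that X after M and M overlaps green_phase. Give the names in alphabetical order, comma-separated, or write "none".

cyan_phase, silver_phase, teal_phase, violet_phase

Target green_phase = [t=23, t=69].
Intermediaries M with M overlaps green_phase: amber_phase.
Via amber_phase — items with X after amber_phase: cyan_phase, silver_phase, teal_phase, violet_phase.
Union: cyan_phase, silver_phase, teal_phase, violet_phase.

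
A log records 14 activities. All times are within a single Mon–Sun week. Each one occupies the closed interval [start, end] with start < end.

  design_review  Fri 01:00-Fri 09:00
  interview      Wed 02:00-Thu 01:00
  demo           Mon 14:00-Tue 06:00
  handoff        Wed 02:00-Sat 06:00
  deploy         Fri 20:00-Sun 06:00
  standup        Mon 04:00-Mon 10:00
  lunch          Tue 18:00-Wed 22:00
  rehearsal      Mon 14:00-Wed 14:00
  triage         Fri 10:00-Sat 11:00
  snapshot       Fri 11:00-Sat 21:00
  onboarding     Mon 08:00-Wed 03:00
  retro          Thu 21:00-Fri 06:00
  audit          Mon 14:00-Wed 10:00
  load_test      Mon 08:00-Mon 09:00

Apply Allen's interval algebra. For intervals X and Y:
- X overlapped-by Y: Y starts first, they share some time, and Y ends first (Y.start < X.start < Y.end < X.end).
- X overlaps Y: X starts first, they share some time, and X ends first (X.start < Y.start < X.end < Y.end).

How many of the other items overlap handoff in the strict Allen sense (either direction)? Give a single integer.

Target handoff = [Wed 02:00, Sat 06:00].
audit [Mon 14:00, Wed 10:00] → overlaps → counts.
demo [Mon 14:00, Tue 06:00] → before → no.
deploy [Fri 20:00, Sun 06:00] → overlapped-by → counts.
design_review [Fri 01:00, Fri 09:00] → during → no.
interview [Wed 02:00, Thu 01:00] → starts → no.
load_test [Mon 08:00, Mon 09:00] → before → no.
lunch [Tue 18:00, Wed 22:00] → overlaps → counts.
onboarding [Mon 08:00, Wed 03:00] → overlaps → counts.
rehearsal [Mon 14:00, Wed 14:00] → overlaps → counts.
retro [Thu 21:00, Fri 06:00] → during → no.
snapshot [Fri 11:00, Sat 21:00] → overlapped-by → counts.
standup [Mon 04:00, Mon 10:00] → before → no.
triage [Fri 10:00, Sat 11:00] → overlapped-by → counts.
Total: 7.

7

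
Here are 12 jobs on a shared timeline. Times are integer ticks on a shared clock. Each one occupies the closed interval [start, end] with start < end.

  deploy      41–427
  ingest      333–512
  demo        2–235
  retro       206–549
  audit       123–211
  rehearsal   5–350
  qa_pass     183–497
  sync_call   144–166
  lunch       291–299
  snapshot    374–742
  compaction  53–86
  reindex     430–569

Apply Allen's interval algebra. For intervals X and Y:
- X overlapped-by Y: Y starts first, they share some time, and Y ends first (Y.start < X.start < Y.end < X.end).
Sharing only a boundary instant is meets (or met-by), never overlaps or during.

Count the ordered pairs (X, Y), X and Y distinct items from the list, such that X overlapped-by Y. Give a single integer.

22

Checking all 132 ordered pairs for relation 'overlapped-by'; matching pairs in alphabetical order:
(deploy, demo): deploy overlapped-by demo ✓
(deploy, rehearsal): deploy overlapped-by rehearsal ✓
(ingest, deploy): ingest overlapped-by deploy ✓
(ingest, qa_pass): ingest overlapped-by qa_pass ✓
(ingest, rehearsal): ingest overlapped-by rehearsal ✓
(qa_pass, audit): qa_pass overlapped-by audit ✓
(qa_pass, demo): qa_pass overlapped-by demo ✓
(qa_pass, deploy): qa_pass overlapped-by deploy ✓
(qa_pass, rehearsal): qa_pass overlapped-by rehearsal ✓
(rehearsal, demo): rehearsal overlapped-by demo ✓
(reindex, ingest): reindex overlapped-by ingest ✓
(reindex, qa_pass): reindex overlapped-by qa_pass ✓
(reindex, retro): reindex overlapped-by retro ✓
(retro, audit): retro overlapped-by audit ✓
(retro, demo): retro overlapped-by demo ✓
(retro, deploy): retro overlapped-by deploy ✓
(retro, qa_pass): retro overlapped-by qa_pass ✓
(retro, rehearsal): retro overlapped-by rehearsal ✓
(snapshot, deploy): snapshot overlapped-by deploy ✓
(snapshot, ingest): snapshot overlapped-by ingest ✓
(snapshot, qa_pass): snapshot overlapped-by qa_pass ✓
(snapshot, retro): snapshot overlapped-by retro ✓
Count: 22.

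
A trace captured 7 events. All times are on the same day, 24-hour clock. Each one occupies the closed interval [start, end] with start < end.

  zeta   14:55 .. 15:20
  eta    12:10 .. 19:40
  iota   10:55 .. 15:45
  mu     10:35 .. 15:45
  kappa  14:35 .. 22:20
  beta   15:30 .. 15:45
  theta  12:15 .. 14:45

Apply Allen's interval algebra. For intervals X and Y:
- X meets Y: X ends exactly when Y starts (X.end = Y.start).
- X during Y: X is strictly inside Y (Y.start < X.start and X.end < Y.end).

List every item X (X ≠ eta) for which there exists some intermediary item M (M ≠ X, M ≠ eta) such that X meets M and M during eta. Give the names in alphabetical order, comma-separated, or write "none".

Target eta = [12:10, 19:40].
Intermediaries M with M during eta: beta, theta, zeta.
Via beta — items with X meets beta: none.
Via theta — items with X meets theta: none.
Via zeta — items with X meets zeta: none.
Union: none.

none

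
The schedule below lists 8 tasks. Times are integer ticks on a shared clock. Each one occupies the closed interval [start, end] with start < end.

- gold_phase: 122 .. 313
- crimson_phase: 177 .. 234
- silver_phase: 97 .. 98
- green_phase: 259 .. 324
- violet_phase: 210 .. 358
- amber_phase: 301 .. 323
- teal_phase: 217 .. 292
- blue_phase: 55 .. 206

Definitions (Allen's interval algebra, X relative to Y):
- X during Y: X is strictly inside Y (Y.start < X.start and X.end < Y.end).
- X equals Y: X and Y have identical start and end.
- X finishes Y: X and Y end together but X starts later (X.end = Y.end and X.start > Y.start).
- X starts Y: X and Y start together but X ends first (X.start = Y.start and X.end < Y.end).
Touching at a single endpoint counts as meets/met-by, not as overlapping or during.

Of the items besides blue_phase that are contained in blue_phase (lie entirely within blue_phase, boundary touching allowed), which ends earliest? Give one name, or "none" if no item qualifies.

Target blue_phase = [55, 206].
amber_phase [301, 323] → after → excluded.
crimson_phase [177, 234] → overlapped-by → excluded.
gold_phase [122, 313] → overlapped-by → excluded.
green_phase [259, 324] → after → excluded.
silver_phase [97, 98] → during → candidate.
teal_phase [217, 292] → after → excluded.
violet_phase [210, 358] → after → excluded.
Among candidates, earliest end is 98 → silver_phase.

silver_phase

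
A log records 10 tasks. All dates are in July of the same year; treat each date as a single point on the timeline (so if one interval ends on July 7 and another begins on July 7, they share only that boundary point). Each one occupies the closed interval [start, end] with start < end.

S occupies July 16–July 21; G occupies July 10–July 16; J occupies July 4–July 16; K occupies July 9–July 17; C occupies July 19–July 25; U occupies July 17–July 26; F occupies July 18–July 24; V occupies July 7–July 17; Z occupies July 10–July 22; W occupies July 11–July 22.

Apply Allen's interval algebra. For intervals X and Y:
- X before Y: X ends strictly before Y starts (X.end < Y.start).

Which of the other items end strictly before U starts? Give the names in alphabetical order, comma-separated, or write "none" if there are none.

G, J

Target U = [July 17, July 26].
C [July 19, July 25] → during → no.
F [July 18, July 24] → during → no.
G [July 10, July 16] → before → yes.
J [July 4, July 16] → before → yes.
K [July 9, July 17] → meets → no.
S [July 16, July 21] → overlaps → no.
V [July 7, July 17] → meets → no.
W [July 11, July 22] → overlaps → no.
Z [July 10, July 22] → overlaps → no.
Result: G, J.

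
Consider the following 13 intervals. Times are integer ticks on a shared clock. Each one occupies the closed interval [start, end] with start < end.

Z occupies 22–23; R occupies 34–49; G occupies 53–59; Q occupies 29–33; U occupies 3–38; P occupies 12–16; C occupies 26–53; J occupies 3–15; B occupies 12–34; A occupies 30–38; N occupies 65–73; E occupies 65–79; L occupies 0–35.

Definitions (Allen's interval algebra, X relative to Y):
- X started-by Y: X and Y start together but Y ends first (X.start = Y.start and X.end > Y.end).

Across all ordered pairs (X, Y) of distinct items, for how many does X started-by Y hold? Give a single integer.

Checking all 156 ordered pairs for relation 'started-by'; matching pairs in alphabetical order:
(B, P): B started-by P ✓
(E, N): E started-by N ✓
(U, J): U started-by J ✓
Count: 3.

3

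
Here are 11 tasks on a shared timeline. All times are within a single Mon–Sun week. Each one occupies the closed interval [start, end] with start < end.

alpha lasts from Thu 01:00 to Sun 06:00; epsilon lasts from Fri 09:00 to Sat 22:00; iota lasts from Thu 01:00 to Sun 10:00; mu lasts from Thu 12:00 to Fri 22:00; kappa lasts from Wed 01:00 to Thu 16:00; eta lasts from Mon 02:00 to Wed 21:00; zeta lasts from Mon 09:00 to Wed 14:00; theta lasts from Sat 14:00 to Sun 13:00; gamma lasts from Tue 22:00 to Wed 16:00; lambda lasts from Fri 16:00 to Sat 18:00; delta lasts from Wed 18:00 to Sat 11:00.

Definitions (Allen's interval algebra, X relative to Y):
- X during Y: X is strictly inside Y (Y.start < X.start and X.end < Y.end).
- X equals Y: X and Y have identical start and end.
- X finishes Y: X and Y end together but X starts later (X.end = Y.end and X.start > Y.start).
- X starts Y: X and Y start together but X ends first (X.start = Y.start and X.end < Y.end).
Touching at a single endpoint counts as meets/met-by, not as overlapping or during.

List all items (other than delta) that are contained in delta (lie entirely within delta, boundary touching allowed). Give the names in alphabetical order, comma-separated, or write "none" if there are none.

Target delta = [Wed 18:00, Sat 11:00].
alpha [Thu 01:00, Sun 06:00] → overlapped-by → no.
epsilon [Fri 09:00, Sat 22:00] → overlapped-by → no.
eta [Mon 02:00, Wed 21:00] → overlaps → no.
gamma [Tue 22:00, Wed 16:00] → before → no.
iota [Thu 01:00, Sun 10:00] → overlapped-by → no.
kappa [Wed 01:00, Thu 16:00] → overlaps → no.
lambda [Fri 16:00, Sat 18:00] → overlapped-by → no.
mu [Thu 12:00, Fri 22:00] → during → yes.
theta [Sat 14:00, Sun 13:00] → after → no.
zeta [Mon 09:00, Wed 14:00] → before → no.
Result: mu.

mu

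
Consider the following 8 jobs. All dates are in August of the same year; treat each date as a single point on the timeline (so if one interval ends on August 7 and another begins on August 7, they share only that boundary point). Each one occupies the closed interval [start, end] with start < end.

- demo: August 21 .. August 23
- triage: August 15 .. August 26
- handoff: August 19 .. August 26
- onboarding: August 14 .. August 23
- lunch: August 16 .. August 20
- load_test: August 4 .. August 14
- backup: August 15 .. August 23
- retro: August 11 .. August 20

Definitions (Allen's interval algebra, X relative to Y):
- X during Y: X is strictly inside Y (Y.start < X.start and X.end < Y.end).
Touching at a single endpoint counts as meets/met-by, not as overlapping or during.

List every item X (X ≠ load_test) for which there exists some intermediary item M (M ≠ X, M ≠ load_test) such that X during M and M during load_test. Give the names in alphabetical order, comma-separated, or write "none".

Target load_test = [August 4, August 14].
Intermediaries M with M during load_test: none.
Union: none.

none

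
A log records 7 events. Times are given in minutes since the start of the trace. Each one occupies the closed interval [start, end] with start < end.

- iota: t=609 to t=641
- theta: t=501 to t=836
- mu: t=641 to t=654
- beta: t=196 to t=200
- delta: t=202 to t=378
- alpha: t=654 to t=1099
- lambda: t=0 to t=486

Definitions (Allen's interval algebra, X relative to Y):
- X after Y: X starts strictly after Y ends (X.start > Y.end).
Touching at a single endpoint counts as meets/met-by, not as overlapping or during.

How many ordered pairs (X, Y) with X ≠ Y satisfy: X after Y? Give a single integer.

14

Checking all 42 ordered pairs for relation 'after'; matching pairs in alphabetical order:
(alpha, beta): alpha after beta ✓
(alpha, delta): alpha after delta ✓
(alpha, iota): alpha after iota ✓
(alpha, lambda): alpha after lambda ✓
(delta, beta): delta after beta ✓
(iota, beta): iota after beta ✓
(iota, delta): iota after delta ✓
(iota, lambda): iota after lambda ✓
(mu, beta): mu after beta ✓
(mu, delta): mu after delta ✓
(mu, lambda): mu after lambda ✓
(theta, beta): theta after beta ✓
(theta, delta): theta after delta ✓
(theta, lambda): theta after lambda ✓
Count: 14.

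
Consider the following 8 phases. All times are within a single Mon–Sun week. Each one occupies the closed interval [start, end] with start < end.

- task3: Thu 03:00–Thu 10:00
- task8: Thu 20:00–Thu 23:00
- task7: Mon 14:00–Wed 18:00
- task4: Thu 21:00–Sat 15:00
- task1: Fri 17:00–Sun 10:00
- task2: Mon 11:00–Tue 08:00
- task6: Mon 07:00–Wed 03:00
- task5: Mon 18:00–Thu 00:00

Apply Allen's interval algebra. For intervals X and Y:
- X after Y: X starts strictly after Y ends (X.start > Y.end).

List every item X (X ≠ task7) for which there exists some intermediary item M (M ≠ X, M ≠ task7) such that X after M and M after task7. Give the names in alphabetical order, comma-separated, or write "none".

task1, task4, task8

Target task7 = [Mon 14:00, Wed 18:00].
Intermediaries M with M after task7: task1, task3, task4, task8.
Via task1 — items with X after task1: none.
Via task3 — items with X after task3: task1, task4, task8.
Via task4 — items with X after task4: none.
Via task8 — items with X after task8: task1.
Union: task1, task4, task8.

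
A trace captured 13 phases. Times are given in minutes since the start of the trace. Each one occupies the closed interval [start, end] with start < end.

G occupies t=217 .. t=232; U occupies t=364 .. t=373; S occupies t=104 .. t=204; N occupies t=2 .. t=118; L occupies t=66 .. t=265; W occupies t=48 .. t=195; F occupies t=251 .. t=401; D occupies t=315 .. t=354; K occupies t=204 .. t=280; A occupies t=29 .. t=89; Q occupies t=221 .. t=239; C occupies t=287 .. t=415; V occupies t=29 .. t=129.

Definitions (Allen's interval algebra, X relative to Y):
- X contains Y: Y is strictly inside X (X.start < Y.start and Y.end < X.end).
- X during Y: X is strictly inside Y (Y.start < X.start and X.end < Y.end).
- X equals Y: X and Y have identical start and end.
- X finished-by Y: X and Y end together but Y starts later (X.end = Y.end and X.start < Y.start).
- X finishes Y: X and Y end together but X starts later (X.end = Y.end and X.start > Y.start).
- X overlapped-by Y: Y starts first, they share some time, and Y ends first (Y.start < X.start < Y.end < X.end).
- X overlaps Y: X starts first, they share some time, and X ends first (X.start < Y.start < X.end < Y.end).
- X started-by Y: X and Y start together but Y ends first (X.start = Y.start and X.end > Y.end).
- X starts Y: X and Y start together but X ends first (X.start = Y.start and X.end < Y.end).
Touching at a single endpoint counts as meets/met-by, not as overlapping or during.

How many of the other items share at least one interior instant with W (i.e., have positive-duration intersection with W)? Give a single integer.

5

Target W = [t=48, t=195].
A [t=29, t=89] → overlaps → counts.
C [t=287, t=415] → after → no.
D [t=315, t=354] → after → no.
F [t=251, t=401] → after → no.
G [t=217, t=232] → after → no.
K [t=204, t=280] → after → no.
L [t=66, t=265] → overlapped-by → counts.
N [t=2, t=118] → overlaps → counts.
Q [t=221, t=239] → after → no.
S [t=104, t=204] → overlapped-by → counts.
U [t=364, t=373] → after → no.
V [t=29, t=129] → overlaps → counts.
Total: 5.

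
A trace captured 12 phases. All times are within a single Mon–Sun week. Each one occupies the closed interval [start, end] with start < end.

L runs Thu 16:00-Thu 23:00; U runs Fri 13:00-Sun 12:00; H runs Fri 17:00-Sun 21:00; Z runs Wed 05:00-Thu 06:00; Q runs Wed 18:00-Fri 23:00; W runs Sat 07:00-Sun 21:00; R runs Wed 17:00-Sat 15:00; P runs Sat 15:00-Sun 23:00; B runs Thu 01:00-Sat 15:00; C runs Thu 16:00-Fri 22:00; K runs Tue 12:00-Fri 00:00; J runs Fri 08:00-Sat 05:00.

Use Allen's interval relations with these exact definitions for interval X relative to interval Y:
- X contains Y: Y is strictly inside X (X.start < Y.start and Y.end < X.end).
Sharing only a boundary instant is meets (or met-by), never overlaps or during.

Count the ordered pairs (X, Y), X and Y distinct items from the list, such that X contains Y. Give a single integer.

Checking all 132 ordered pairs for relation 'contains'; matching pairs in alphabetical order:
(B, C): B contains C ✓
(B, J): B contains J ✓
(B, L): B contains L ✓
(K, L): K contains L ✓
(K, Z): K contains Z ✓
(Q, C): Q contains C ✓
(Q, L): Q contains L ✓
(R, C): R contains C ✓
(R, J): R contains J ✓
(R, L): R contains L ✓
(R, Q): R contains Q ✓
Count: 11.

11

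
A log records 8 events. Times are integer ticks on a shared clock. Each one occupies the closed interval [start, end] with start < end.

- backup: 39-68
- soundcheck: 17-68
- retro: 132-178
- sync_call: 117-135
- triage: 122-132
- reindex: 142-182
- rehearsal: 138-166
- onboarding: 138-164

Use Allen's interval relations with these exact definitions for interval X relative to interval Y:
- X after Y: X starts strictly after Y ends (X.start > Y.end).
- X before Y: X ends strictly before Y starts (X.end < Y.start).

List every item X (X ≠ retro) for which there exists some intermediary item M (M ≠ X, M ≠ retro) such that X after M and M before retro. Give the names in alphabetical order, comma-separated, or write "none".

Target retro = [132, 178].
Intermediaries M with M before retro: backup, soundcheck.
Via backup — items with X after backup: onboarding, rehearsal, reindex, sync_call, triage.
Via soundcheck — items with X after soundcheck: onboarding, rehearsal, reindex, sync_call, triage.
Union: onboarding, rehearsal, reindex, sync_call, triage.

onboarding, rehearsal, reindex, sync_call, triage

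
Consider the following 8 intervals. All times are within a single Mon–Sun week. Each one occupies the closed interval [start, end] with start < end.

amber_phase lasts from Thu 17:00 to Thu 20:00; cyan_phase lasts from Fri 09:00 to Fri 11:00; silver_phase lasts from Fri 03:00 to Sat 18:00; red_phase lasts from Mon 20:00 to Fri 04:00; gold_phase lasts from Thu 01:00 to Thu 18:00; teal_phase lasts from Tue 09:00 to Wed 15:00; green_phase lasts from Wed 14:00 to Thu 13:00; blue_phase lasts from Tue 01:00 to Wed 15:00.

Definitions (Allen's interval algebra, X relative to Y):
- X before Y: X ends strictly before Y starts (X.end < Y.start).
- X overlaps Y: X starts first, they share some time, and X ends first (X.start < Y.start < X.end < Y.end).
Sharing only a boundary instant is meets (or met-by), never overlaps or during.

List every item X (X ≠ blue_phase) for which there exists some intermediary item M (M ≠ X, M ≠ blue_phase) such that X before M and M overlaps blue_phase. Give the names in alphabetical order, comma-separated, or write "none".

none

Target blue_phase = [Tue 01:00, Wed 15:00].
Intermediaries M with M overlaps blue_phase: none.
Union: none.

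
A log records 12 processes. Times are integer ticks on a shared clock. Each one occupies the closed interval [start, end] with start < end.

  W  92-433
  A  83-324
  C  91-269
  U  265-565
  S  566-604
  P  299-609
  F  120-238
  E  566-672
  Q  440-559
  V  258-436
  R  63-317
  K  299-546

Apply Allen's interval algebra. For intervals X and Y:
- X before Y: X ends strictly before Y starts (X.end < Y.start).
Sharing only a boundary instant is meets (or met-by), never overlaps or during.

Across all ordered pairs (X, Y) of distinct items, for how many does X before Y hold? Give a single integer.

30

Checking all 132 ordered pairs for relation 'before'; matching pairs in alphabetical order:
(A, E): A before E ✓
(A, Q): A before Q ✓
(A, S): A before S ✓
(C, E): C before E ✓
(C, K): C before K ✓
(C, P): C before P ✓
(C, Q): C before Q ✓
(C, S): C before S ✓
(F, E): F before E ✓
(F, K): F before K ✓
(F, P): F before P ✓
(F, Q): F before Q ✓
(F, S): F before S ✓
(F, U): F before U ✓
(F, V): F before V ✓
(K, E): K before E ✓
(K, S): K before S ✓
(Q, E): Q before E ✓
(Q, S): Q before S ✓
(R, E): R before E ✓
(R, Q): R before Q ✓
(R, S): R before S ✓
(U, E): U before E ✓
(U, S): U before S ✓
... plus 6 further pairs not listed.
Count: 30.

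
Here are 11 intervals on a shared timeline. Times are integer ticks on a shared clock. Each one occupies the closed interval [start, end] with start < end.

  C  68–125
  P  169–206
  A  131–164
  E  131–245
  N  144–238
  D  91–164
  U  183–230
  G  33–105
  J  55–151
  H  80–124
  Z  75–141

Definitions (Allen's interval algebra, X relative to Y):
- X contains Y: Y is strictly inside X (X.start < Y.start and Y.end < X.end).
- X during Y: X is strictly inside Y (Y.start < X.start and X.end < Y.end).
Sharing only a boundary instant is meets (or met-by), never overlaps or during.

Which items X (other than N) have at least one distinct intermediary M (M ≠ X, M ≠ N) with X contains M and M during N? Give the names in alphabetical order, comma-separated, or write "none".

E

Target N = [144, 238].
Intermediaries M with M during N: P, U.
Via P — items with X contains P: E.
Via U — items with X contains U: E.
Union: E.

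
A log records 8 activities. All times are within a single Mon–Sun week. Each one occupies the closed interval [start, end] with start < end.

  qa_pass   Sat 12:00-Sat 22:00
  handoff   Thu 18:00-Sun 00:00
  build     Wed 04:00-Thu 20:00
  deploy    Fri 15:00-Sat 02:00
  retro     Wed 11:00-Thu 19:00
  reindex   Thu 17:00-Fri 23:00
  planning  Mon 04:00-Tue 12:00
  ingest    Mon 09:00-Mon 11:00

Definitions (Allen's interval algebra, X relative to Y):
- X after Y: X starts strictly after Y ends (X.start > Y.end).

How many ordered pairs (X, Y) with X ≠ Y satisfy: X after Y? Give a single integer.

18

Checking all 56 ordered pairs for relation 'after'; matching pairs in alphabetical order:
(build, ingest): build after ingest ✓
(build, planning): build after planning ✓
(deploy, build): deploy after build ✓
(deploy, ingest): deploy after ingest ✓
(deploy, planning): deploy after planning ✓
(deploy, retro): deploy after retro ✓
(handoff, ingest): handoff after ingest ✓
(handoff, planning): handoff after planning ✓
(qa_pass, build): qa_pass after build ✓
(qa_pass, deploy): qa_pass after deploy ✓
(qa_pass, ingest): qa_pass after ingest ✓
(qa_pass, planning): qa_pass after planning ✓
(qa_pass, reindex): qa_pass after reindex ✓
(qa_pass, retro): qa_pass after retro ✓
(reindex, ingest): reindex after ingest ✓
(reindex, planning): reindex after planning ✓
(retro, ingest): retro after ingest ✓
(retro, planning): retro after planning ✓
Count: 18.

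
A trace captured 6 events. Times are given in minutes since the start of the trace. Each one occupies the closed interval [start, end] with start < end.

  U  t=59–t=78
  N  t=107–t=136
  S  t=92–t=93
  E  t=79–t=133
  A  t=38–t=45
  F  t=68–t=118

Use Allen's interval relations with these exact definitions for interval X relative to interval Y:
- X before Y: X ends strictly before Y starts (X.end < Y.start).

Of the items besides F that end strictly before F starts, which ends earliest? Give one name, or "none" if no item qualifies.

Target F = [t=68, t=118].
A [t=38, t=45] → before → candidate.
E [t=79, t=133] → overlapped-by → excluded.
N [t=107, t=136] → overlapped-by → excluded.
S [t=92, t=93] → during → excluded.
U [t=59, t=78] → overlaps → excluded.
Among candidates, earliest end is t=45 → A.

A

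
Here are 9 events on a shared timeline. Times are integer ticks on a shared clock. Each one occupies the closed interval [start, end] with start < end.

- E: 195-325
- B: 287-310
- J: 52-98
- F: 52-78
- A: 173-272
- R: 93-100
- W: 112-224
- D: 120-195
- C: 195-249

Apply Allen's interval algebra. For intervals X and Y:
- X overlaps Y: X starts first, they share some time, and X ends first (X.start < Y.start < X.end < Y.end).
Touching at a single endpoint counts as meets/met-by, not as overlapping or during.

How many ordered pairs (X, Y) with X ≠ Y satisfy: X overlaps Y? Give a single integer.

Checking all 72 ordered pairs for relation 'overlaps'; matching pairs in alphabetical order:
(A, E): A overlaps E ✓
(D, A): D overlaps A ✓
(J, R): J overlaps R ✓
(W, A): W overlaps A ✓
(W, C): W overlaps C ✓
(W, E): W overlaps E ✓
Count: 6.

6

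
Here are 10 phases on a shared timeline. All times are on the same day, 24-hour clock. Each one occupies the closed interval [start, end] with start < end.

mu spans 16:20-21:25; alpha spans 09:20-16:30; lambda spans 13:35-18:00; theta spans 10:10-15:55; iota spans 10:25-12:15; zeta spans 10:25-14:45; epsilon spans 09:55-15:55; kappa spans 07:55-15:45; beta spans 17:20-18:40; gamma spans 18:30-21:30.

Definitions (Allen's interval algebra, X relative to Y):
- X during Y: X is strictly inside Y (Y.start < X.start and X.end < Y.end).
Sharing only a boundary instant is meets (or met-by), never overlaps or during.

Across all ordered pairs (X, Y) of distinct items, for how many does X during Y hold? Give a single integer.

Checking all 90 ordered pairs for relation 'during'; matching pairs in alphabetical order:
(beta, mu): beta during mu ✓
(epsilon, alpha): epsilon during alpha ✓
(iota, alpha): iota during alpha ✓
(iota, epsilon): iota during epsilon ✓
(iota, kappa): iota during kappa ✓
(iota, theta): iota during theta ✓
(theta, alpha): theta during alpha ✓
(zeta, alpha): zeta during alpha ✓
(zeta, epsilon): zeta during epsilon ✓
(zeta, kappa): zeta during kappa ✓
(zeta, theta): zeta during theta ✓
Count: 11.

11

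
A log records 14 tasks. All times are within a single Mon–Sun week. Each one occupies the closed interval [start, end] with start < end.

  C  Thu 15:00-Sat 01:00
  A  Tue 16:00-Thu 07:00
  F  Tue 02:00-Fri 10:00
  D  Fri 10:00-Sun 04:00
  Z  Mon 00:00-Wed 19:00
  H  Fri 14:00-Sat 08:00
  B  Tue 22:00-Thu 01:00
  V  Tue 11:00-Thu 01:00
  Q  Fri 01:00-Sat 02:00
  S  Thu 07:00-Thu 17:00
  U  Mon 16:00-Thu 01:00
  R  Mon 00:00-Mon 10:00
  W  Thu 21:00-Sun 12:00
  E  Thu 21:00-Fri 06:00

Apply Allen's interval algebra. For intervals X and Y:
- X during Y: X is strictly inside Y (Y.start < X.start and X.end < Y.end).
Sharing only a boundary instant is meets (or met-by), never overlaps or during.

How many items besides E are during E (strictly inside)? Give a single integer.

Target E = [Thu 21:00, Fri 06:00].
A [Tue 16:00, Thu 07:00] → before → no.
B [Tue 22:00, Thu 01:00] → before → no.
C [Thu 15:00, Sat 01:00] → contains → no.
D [Fri 10:00, Sun 04:00] → after → no.
F [Tue 02:00, Fri 10:00] → contains → no.
H [Fri 14:00, Sat 08:00] → after → no.
Q [Fri 01:00, Sat 02:00] → overlapped-by → no.
R [Mon 00:00, Mon 10:00] → before → no.
S [Thu 07:00, Thu 17:00] → before → no.
U [Mon 16:00, Thu 01:00] → before → no.
V [Tue 11:00, Thu 01:00] → before → no.
W [Thu 21:00, Sun 12:00] → started-by → no.
Z [Mon 00:00, Wed 19:00] → before → no.
Total: 0.

0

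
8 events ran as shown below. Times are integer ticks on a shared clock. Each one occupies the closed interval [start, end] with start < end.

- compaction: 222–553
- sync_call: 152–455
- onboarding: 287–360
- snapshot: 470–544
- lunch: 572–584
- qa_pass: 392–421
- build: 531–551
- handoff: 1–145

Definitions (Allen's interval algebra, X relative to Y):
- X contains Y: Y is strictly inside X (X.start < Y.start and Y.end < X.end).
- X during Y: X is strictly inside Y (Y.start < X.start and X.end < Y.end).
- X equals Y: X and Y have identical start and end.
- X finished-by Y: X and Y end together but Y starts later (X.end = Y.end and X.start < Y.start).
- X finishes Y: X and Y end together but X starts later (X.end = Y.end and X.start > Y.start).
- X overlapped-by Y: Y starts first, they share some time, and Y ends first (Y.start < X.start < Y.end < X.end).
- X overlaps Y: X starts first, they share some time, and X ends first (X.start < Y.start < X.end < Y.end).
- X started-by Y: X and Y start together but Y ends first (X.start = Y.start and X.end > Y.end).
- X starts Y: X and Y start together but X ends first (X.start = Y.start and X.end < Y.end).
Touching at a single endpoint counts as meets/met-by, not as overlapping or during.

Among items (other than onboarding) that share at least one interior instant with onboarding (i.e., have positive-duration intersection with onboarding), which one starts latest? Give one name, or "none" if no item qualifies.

compaction

Target onboarding = [287, 360].
build [531, 551] → after → excluded.
compaction [222, 553] → contains → candidate.
handoff [1, 145] → before → excluded.
lunch [572, 584] → after → excluded.
qa_pass [392, 421] → after → excluded.
snapshot [470, 544] → after → excluded.
sync_call [152, 455] → contains → candidate.
Among candidates, latest start is 222 → compaction.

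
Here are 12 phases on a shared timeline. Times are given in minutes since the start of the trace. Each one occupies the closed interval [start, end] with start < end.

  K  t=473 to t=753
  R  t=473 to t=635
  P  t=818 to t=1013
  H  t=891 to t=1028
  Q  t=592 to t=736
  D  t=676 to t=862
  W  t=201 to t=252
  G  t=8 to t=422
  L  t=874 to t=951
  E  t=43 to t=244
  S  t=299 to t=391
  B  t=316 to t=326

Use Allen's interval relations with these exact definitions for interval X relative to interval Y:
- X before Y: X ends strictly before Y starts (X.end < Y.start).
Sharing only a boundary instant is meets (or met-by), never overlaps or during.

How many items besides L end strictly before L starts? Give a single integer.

9

Target L = [t=874, t=951].
B [t=316, t=326] → before → counts.
D [t=676, t=862] → before → counts.
E [t=43, t=244] → before → counts.
G [t=8, t=422] → before → counts.
H [t=891, t=1028] → overlapped-by → no.
K [t=473, t=753] → before → counts.
P [t=818, t=1013] → contains → no.
Q [t=592, t=736] → before → counts.
R [t=473, t=635] → before → counts.
S [t=299, t=391] → before → counts.
W [t=201, t=252] → before → counts.
Total: 9.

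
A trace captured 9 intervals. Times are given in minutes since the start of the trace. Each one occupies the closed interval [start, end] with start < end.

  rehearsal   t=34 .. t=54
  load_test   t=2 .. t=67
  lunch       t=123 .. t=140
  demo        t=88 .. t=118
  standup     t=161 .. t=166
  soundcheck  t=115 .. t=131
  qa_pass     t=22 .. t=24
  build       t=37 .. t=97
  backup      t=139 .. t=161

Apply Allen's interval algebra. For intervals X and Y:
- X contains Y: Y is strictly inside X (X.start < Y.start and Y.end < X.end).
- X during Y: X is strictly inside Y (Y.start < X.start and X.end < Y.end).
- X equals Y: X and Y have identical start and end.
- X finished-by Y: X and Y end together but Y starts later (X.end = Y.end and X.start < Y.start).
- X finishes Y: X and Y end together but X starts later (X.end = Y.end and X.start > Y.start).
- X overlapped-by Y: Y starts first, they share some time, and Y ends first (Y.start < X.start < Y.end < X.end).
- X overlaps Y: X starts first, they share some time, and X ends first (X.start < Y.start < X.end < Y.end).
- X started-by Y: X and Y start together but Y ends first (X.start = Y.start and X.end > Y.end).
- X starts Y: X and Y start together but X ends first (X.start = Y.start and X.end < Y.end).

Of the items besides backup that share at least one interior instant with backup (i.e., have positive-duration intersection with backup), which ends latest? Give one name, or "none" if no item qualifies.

Target backup = [t=139, t=161].
build [t=37, t=97] → before → excluded.
demo [t=88, t=118] → before → excluded.
load_test [t=2, t=67] → before → excluded.
lunch [t=123, t=140] → overlaps → candidate.
qa_pass [t=22, t=24] → before → excluded.
rehearsal [t=34, t=54] → before → excluded.
soundcheck [t=115, t=131] → before → excluded.
standup [t=161, t=166] → met-by → excluded.
Among candidates, latest end is t=140 → lunch.

lunch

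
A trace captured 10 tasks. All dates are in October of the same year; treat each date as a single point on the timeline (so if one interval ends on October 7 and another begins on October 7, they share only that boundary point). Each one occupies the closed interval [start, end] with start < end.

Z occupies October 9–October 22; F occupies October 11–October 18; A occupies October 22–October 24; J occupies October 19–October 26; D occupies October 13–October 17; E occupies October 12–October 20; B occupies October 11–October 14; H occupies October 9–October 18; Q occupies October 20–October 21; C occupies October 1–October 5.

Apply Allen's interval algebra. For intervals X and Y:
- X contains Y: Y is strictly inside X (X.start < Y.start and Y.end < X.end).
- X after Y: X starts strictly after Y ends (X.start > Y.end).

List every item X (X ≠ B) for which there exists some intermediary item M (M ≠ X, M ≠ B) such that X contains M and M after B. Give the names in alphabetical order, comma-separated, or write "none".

J, Z

Target B = [October 11, October 14].
Intermediaries M with M after B: A, J, Q.
Via A — items with X contains A: J.
Via J — items with X contains J: none.
Via Q — items with X contains Q: J, Z.
Union: J, Z.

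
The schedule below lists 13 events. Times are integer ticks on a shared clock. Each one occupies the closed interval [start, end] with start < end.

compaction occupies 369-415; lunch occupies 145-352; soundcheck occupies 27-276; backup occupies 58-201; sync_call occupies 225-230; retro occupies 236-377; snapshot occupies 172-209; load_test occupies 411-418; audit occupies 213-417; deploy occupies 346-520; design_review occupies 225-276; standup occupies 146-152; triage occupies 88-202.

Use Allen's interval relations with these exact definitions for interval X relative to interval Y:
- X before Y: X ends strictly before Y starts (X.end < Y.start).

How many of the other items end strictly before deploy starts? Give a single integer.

Target deploy = [346, 520].
audit [213, 417] → overlaps → no.
backup [58, 201] → before → counts.
compaction [369, 415] → during → no.
design_review [225, 276] → before → counts.
load_test [411, 418] → during → no.
lunch [145, 352] → overlaps → no.
retro [236, 377] → overlaps → no.
snapshot [172, 209] → before → counts.
soundcheck [27, 276] → before → counts.
standup [146, 152] → before → counts.
sync_call [225, 230] → before → counts.
triage [88, 202] → before → counts.
Total: 7.

7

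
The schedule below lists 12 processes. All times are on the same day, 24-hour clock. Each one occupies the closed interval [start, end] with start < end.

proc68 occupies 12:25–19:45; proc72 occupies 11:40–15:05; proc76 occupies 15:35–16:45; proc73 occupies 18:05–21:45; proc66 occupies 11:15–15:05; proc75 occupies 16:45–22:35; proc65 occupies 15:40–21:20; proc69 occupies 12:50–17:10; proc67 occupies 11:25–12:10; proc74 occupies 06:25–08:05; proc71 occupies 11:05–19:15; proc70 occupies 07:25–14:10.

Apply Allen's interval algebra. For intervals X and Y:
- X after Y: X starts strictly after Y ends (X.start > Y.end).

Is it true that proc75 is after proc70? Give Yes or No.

Yes

proc75 = [16:45, 22:35], proc70 = [07:25, 14:10].
Actual relation of proc75 to proc70: after.
Asked whether 'after' holds → Yes.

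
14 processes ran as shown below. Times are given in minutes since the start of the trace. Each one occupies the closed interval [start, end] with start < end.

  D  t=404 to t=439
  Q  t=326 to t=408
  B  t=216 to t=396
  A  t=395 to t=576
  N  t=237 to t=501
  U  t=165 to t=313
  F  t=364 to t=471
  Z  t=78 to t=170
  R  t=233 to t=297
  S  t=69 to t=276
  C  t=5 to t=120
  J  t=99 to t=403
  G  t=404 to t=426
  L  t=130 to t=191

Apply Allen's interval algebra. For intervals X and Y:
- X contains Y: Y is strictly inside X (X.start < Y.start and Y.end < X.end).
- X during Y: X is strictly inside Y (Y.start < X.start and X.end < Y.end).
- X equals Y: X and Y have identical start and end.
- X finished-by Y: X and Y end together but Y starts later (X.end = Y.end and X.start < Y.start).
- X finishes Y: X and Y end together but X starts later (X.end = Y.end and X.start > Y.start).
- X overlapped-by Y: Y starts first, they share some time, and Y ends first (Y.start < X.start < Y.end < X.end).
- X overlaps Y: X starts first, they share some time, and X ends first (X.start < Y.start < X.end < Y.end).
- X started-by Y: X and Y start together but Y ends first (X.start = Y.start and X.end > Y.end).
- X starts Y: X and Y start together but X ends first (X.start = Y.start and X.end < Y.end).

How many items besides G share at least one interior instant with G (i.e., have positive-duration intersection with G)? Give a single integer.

Target G = [t=404, t=426].
A [t=395, t=576] → contains → counts.
B [t=216, t=396] → before → no.
C [t=5, t=120] → before → no.
D [t=404, t=439] → started-by → counts.
F [t=364, t=471] → contains → counts.
J [t=99, t=403] → before → no.
L [t=130, t=191] → before → no.
N [t=237, t=501] → contains → counts.
Q [t=326, t=408] → overlaps → counts.
R [t=233, t=297] → before → no.
S [t=69, t=276] → before → no.
U [t=165, t=313] → before → no.
Z [t=78, t=170] → before → no.
Total: 5.

5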